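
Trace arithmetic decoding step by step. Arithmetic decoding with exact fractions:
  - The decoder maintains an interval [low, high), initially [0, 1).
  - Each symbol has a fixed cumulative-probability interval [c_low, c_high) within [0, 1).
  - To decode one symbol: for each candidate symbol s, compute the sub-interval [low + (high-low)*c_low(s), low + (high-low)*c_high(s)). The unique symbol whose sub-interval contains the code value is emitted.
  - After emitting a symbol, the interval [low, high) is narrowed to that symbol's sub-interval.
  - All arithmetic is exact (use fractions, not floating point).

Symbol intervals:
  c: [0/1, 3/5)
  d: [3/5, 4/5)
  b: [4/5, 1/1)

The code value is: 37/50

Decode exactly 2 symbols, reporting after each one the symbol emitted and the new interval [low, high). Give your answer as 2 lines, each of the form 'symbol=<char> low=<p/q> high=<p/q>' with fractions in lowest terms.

Answer: symbol=d low=3/5 high=4/5
symbol=d low=18/25 high=19/25

Derivation:
Step 1: interval [0/1, 1/1), width = 1/1 - 0/1 = 1/1
  'c': [0/1 + 1/1*0/1, 0/1 + 1/1*3/5) = [0/1, 3/5)
  'd': [0/1 + 1/1*3/5, 0/1 + 1/1*4/5) = [3/5, 4/5) <- contains code 37/50
  'b': [0/1 + 1/1*4/5, 0/1 + 1/1*1/1) = [4/5, 1/1)
  emit 'd', narrow to [3/5, 4/5)
Step 2: interval [3/5, 4/5), width = 4/5 - 3/5 = 1/5
  'c': [3/5 + 1/5*0/1, 3/5 + 1/5*3/5) = [3/5, 18/25)
  'd': [3/5 + 1/5*3/5, 3/5 + 1/5*4/5) = [18/25, 19/25) <- contains code 37/50
  'b': [3/5 + 1/5*4/5, 3/5 + 1/5*1/1) = [19/25, 4/5)
  emit 'd', narrow to [18/25, 19/25)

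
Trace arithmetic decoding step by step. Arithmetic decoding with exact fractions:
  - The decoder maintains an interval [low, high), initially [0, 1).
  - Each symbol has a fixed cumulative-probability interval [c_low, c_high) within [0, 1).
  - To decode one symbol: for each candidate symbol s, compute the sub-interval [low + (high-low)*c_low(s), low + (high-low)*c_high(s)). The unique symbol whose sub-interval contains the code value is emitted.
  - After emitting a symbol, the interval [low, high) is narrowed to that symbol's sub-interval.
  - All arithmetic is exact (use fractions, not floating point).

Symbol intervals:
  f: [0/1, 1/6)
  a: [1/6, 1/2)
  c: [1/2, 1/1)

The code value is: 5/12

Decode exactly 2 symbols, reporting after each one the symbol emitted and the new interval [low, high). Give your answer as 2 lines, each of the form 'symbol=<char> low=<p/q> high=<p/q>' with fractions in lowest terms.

Step 1: interval [0/1, 1/1), width = 1/1 - 0/1 = 1/1
  'f': [0/1 + 1/1*0/1, 0/1 + 1/1*1/6) = [0/1, 1/6)
  'a': [0/1 + 1/1*1/6, 0/1 + 1/1*1/2) = [1/6, 1/2) <- contains code 5/12
  'c': [0/1 + 1/1*1/2, 0/1 + 1/1*1/1) = [1/2, 1/1)
  emit 'a', narrow to [1/6, 1/2)
Step 2: interval [1/6, 1/2), width = 1/2 - 1/6 = 1/3
  'f': [1/6 + 1/3*0/1, 1/6 + 1/3*1/6) = [1/6, 2/9)
  'a': [1/6 + 1/3*1/6, 1/6 + 1/3*1/2) = [2/9, 1/3)
  'c': [1/6 + 1/3*1/2, 1/6 + 1/3*1/1) = [1/3, 1/2) <- contains code 5/12
  emit 'c', narrow to [1/3, 1/2)

Answer: symbol=a low=1/6 high=1/2
symbol=c low=1/3 high=1/2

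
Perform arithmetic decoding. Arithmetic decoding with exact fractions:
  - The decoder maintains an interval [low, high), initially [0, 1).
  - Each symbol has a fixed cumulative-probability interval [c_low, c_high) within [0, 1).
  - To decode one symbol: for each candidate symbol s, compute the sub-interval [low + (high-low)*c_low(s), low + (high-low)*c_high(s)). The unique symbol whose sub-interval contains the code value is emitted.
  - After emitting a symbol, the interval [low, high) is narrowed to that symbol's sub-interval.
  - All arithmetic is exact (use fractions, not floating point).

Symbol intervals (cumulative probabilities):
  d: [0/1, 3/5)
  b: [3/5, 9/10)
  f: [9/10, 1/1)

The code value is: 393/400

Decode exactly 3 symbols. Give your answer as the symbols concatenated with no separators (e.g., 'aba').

Step 1: interval [0/1, 1/1), width = 1/1 - 0/1 = 1/1
  'd': [0/1 + 1/1*0/1, 0/1 + 1/1*3/5) = [0/1, 3/5)
  'b': [0/1 + 1/1*3/5, 0/1 + 1/1*9/10) = [3/5, 9/10)
  'f': [0/1 + 1/1*9/10, 0/1 + 1/1*1/1) = [9/10, 1/1) <- contains code 393/400
  emit 'f', narrow to [9/10, 1/1)
Step 2: interval [9/10, 1/1), width = 1/1 - 9/10 = 1/10
  'd': [9/10 + 1/10*0/1, 9/10 + 1/10*3/5) = [9/10, 24/25)
  'b': [9/10 + 1/10*3/5, 9/10 + 1/10*9/10) = [24/25, 99/100) <- contains code 393/400
  'f': [9/10 + 1/10*9/10, 9/10 + 1/10*1/1) = [99/100, 1/1)
  emit 'b', narrow to [24/25, 99/100)
Step 3: interval [24/25, 99/100), width = 99/100 - 24/25 = 3/100
  'd': [24/25 + 3/100*0/1, 24/25 + 3/100*3/5) = [24/25, 489/500)
  'b': [24/25 + 3/100*3/5, 24/25 + 3/100*9/10) = [489/500, 987/1000) <- contains code 393/400
  'f': [24/25 + 3/100*9/10, 24/25 + 3/100*1/1) = [987/1000, 99/100)
  emit 'b', narrow to [489/500, 987/1000)

Answer: fbb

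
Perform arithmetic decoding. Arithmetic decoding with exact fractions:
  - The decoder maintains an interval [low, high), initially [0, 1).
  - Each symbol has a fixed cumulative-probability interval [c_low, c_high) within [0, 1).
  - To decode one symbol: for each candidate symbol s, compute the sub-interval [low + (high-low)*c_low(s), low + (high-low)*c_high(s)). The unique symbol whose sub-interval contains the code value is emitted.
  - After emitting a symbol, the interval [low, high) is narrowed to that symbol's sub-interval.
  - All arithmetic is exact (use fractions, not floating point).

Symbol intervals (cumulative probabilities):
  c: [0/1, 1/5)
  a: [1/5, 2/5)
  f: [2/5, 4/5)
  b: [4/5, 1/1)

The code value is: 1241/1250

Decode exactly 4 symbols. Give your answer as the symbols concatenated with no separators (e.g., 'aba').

Answer: bbbc

Derivation:
Step 1: interval [0/1, 1/1), width = 1/1 - 0/1 = 1/1
  'c': [0/1 + 1/1*0/1, 0/1 + 1/1*1/5) = [0/1, 1/5)
  'a': [0/1 + 1/1*1/5, 0/1 + 1/1*2/5) = [1/5, 2/5)
  'f': [0/1 + 1/1*2/5, 0/1 + 1/1*4/5) = [2/5, 4/5)
  'b': [0/1 + 1/1*4/5, 0/1 + 1/1*1/1) = [4/5, 1/1) <- contains code 1241/1250
  emit 'b', narrow to [4/5, 1/1)
Step 2: interval [4/5, 1/1), width = 1/1 - 4/5 = 1/5
  'c': [4/5 + 1/5*0/1, 4/5 + 1/5*1/5) = [4/5, 21/25)
  'a': [4/5 + 1/5*1/5, 4/5 + 1/5*2/5) = [21/25, 22/25)
  'f': [4/5 + 1/5*2/5, 4/5 + 1/5*4/5) = [22/25, 24/25)
  'b': [4/5 + 1/5*4/5, 4/5 + 1/5*1/1) = [24/25, 1/1) <- contains code 1241/1250
  emit 'b', narrow to [24/25, 1/1)
Step 3: interval [24/25, 1/1), width = 1/1 - 24/25 = 1/25
  'c': [24/25 + 1/25*0/1, 24/25 + 1/25*1/5) = [24/25, 121/125)
  'a': [24/25 + 1/25*1/5, 24/25 + 1/25*2/5) = [121/125, 122/125)
  'f': [24/25 + 1/25*2/5, 24/25 + 1/25*4/5) = [122/125, 124/125)
  'b': [24/25 + 1/25*4/5, 24/25 + 1/25*1/1) = [124/125, 1/1) <- contains code 1241/1250
  emit 'b', narrow to [124/125, 1/1)
Step 4: interval [124/125, 1/1), width = 1/1 - 124/125 = 1/125
  'c': [124/125 + 1/125*0/1, 124/125 + 1/125*1/5) = [124/125, 621/625) <- contains code 1241/1250
  'a': [124/125 + 1/125*1/5, 124/125 + 1/125*2/5) = [621/625, 622/625)
  'f': [124/125 + 1/125*2/5, 124/125 + 1/125*4/5) = [622/625, 624/625)
  'b': [124/125 + 1/125*4/5, 124/125 + 1/125*1/1) = [624/625, 1/1)
  emit 'c', narrow to [124/125, 621/625)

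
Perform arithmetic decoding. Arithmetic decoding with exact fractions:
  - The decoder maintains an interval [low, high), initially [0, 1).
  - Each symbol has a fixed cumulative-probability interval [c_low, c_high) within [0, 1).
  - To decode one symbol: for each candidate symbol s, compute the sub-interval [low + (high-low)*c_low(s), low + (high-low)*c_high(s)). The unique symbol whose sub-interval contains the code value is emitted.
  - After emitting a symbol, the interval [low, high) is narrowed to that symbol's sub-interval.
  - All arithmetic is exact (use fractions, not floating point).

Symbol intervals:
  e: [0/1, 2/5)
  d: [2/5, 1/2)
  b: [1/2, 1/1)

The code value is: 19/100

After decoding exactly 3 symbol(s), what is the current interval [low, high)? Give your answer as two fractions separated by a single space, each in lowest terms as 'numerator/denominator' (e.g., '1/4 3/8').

Step 1: interval [0/1, 1/1), width = 1/1 - 0/1 = 1/1
  'e': [0/1 + 1/1*0/1, 0/1 + 1/1*2/5) = [0/1, 2/5) <- contains code 19/100
  'd': [0/1 + 1/1*2/5, 0/1 + 1/1*1/2) = [2/5, 1/2)
  'b': [0/1 + 1/1*1/2, 0/1 + 1/1*1/1) = [1/2, 1/1)
  emit 'e', narrow to [0/1, 2/5)
Step 2: interval [0/1, 2/5), width = 2/5 - 0/1 = 2/5
  'e': [0/1 + 2/5*0/1, 0/1 + 2/5*2/5) = [0/1, 4/25)
  'd': [0/1 + 2/5*2/5, 0/1 + 2/5*1/2) = [4/25, 1/5) <- contains code 19/100
  'b': [0/1 + 2/5*1/2, 0/1 + 2/5*1/1) = [1/5, 2/5)
  emit 'd', narrow to [4/25, 1/5)
Step 3: interval [4/25, 1/5), width = 1/5 - 4/25 = 1/25
  'e': [4/25 + 1/25*0/1, 4/25 + 1/25*2/5) = [4/25, 22/125)
  'd': [4/25 + 1/25*2/5, 4/25 + 1/25*1/2) = [22/125, 9/50)
  'b': [4/25 + 1/25*1/2, 4/25 + 1/25*1/1) = [9/50, 1/5) <- contains code 19/100
  emit 'b', narrow to [9/50, 1/5)

Answer: 9/50 1/5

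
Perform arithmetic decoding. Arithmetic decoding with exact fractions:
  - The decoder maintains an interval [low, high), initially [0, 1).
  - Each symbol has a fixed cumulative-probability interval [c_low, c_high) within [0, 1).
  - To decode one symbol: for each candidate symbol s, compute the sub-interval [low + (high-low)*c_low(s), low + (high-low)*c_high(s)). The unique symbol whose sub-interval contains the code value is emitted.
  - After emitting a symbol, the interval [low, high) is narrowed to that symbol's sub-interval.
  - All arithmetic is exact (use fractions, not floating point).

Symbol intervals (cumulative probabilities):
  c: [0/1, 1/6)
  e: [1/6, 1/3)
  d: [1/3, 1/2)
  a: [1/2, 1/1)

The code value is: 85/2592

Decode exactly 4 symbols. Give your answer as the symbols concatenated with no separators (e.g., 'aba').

Step 1: interval [0/1, 1/1), width = 1/1 - 0/1 = 1/1
  'c': [0/1 + 1/1*0/1, 0/1 + 1/1*1/6) = [0/1, 1/6) <- contains code 85/2592
  'e': [0/1 + 1/1*1/6, 0/1 + 1/1*1/3) = [1/6, 1/3)
  'd': [0/1 + 1/1*1/3, 0/1 + 1/1*1/2) = [1/3, 1/2)
  'a': [0/1 + 1/1*1/2, 0/1 + 1/1*1/1) = [1/2, 1/1)
  emit 'c', narrow to [0/1, 1/6)
Step 2: interval [0/1, 1/6), width = 1/6 - 0/1 = 1/6
  'c': [0/1 + 1/6*0/1, 0/1 + 1/6*1/6) = [0/1, 1/36)
  'e': [0/1 + 1/6*1/6, 0/1 + 1/6*1/3) = [1/36, 1/18) <- contains code 85/2592
  'd': [0/1 + 1/6*1/3, 0/1 + 1/6*1/2) = [1/18, 1/12)
  'a': [0/1 + 1/6*1/2, 0/1 + 1/6*1/1) = [1/12, 1/6)
  emit 'e', narrow to [1/36, 1/18)
Step 3: interval [1/36, 1/18), width = 1/18 - 1/36 = 1/36
  'c': [1/36 + 1/36*0/1, 1/36 + 1/36*1/6) = [1/36, 7/216)
  'e': [1/36 + 1/36*1/6, 1/36 + 1/36*1/3) = [7/216, 1/27) <- contains code 85/2592
  'd': [1/36 + 1/36*1/3, 1/36 + 1/36*1/2) = [1/27, 1/24)
  'a': [1/36 + 1/36*1/2, 1/36 + 1/36*1/1) = [1/24, 1/18)
  emit 'e', narrow to [7/216, 1/27)
Step 4: interval [7/216, 1/27), width = 1/27 - 7/216 = 1/216
  'c': [7/216 + 1/216*0/1, 7/216 + 1/216*1/6) = [7/216, 43/1296) <- contains code 85/2592
  'e': [7/216 + 1/216*1/6, 7/216 + 1/216*1/3) = [43/1296, 11/324)
  'd': [7/216 + 1/216*1/3, 7/216 + 1/216*1/2) = [11/324, 5/144)
  'a': [7/216 + 1/216*1/2, 7/216 + 1/216*1/1) = [5/144, 1/27)
  emit 'c', narrow to [7/216, 43/1296)

Answer: ceec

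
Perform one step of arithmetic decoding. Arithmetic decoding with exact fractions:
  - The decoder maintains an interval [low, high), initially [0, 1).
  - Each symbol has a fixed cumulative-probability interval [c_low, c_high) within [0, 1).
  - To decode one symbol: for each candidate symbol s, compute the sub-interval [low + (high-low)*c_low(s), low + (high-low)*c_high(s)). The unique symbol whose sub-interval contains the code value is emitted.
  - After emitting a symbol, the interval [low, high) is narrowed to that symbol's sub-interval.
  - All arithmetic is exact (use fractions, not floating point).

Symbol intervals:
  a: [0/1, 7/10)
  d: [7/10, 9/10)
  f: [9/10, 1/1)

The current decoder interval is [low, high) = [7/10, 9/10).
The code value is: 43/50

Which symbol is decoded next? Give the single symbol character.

Interval width = high − low = 9/10 − 7/10 = 1/5
Scaled code = (code − low) / width = (43/50 − 7/10) / 1/5 = 4/5
  a: [0/1, 7/10) 
  d: [7/10, 9/10) ← scaled code falls here ✓
  f: [9/10, 1/1) 

Answer: d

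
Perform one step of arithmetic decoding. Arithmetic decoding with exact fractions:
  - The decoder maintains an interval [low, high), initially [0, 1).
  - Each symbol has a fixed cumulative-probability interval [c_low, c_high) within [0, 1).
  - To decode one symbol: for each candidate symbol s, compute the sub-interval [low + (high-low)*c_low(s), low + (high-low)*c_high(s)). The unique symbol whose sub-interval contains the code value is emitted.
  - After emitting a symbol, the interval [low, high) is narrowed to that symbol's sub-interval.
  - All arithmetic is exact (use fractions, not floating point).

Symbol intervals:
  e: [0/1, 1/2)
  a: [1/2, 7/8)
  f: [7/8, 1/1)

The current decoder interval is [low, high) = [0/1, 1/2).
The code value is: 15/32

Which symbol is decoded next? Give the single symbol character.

Answer: f

Derivation:
Interval width = high − low = 1/2 − 0/1 = 1/2
Scaled code = (code − low) / width = (15/32 − 0/1) / 1/2 = 15/16
  e: [0/1, 1/2) 
  a: [1/2, 7/8) 
  f: [7/8, 1/1) ← scaled code falls here ✓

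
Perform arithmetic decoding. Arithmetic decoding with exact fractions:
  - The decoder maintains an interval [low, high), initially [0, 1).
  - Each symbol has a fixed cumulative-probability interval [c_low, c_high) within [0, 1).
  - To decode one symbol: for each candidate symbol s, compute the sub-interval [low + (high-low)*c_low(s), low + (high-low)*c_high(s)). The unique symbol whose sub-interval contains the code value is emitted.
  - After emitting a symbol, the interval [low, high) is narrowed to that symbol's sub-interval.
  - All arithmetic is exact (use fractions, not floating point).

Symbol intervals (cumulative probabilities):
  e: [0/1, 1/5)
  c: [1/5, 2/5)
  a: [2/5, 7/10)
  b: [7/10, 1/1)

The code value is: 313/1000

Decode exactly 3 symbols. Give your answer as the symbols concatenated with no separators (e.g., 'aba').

Step 1: interval [0/1, 1/1), width = 1/1 - 0/1 = 1/1
  'e': [0/1 + 1/1*0/1, 0/1 + 1/1*1/5) = [0/1, 1/5)
  'c': [0/1 + 1/1*1/5, 0/1 + 1/1*2/5) = [1/5, 2/5) <- contains code 313/1000
  'a': [0/1 + 1/1*2/5, 0/1 + 1/1*7/10) = [2/5, 7/10)
  'b': [0/1 + 1/1*7/10, 0/1 + 1/1*1/1) = [7/10, 1/1)
  emit 'c', narrow to [1/5, 2/5)
Step 2: interval [1/5, 2/5), width = 2/5 - 1/5 = 1/5
  'e': [1/5 + 1/5*0/1, 1/5 + 1/5*1/5) = [1/5, 6/25)
  'c': [1/5 + 1/5*1/5, 1/5 + 1/5*2/5) = [6/25, 7/25)
  'a': [1/5 + 1/5*2/5, 1/5 + 1/5*7/10) = [7/25, 17/50) <- contains code 313/1000
  'b': [1/5 + 1/5*7/10, 1/5 + 1/5*1/1) = [17/50, 2/5)
  emit 'a', narrow to [7/25, 17/50)
Step 3: interval [7/25, 17/50), width = 17/50 - 7/25 = 3/50
  'e': [7/25 + 3/50*0/1, 7/25 + 3/50*1/5) = [7/25, 73/250)
  'c': [7/25 + 3/50*1/5, 7/25 + 3/50*2/5) = [73/250, 38/125)
  'a': [7/25 + 3/50*2/5, 7/25 + 3/50*7/10) = [38/125, 161/500) <- contains code 313/1000
  'b': [7/25 + 3/50*7/10, 7/25 + 3/50*1/1) = [161/500, 17/50)
  emit 'a', narrow to [38/125, 161/500)

Answer: caa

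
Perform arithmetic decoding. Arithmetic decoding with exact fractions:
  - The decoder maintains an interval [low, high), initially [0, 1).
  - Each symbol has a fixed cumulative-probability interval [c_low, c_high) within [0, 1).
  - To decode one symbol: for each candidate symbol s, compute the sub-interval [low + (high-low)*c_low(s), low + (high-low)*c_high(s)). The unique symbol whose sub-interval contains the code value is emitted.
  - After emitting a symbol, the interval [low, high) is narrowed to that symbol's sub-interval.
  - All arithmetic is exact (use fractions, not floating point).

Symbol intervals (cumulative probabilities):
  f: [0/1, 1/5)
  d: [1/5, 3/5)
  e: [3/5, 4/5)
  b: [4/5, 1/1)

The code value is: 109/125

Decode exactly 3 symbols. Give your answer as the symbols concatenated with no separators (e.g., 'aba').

Answer: bdd

Derivation:
Step 1: interval [0/1, 1/1), width = 1/1 - 0/1 = 1/1
  'f': [0/1 + 1/1*0/1, 0/1 + 1/1*1/5) = [0/1, 1/5)
  'd': [0/1 + 1/1*1/5, 0/1 + 1/1*3/5) = [1/5, 3/5)
  'e': [0/1 + 1/1*3/5, 0/1 + 1/1*4/5) = [3/5, 4/5)
  'b': [0/1 + 1/1*4/5, 0/1 + 1/1*1/1) = [4/5, 1/1) <- contains code 109/125
  emit 'b', narrow to [4/5, 1/1)
Step 2: interval [4/5, 1/1), width = 1/1 - 4/5 = 1/5
  'f': [4/5 + 1/5*0/1, 4/5 + 1/5*1/5) = [4/5, 21/25)
  'd': [4/5 + 1/5*1/5, 4/5 + 1/5*3/5) = [21/25, 23/25) <- contains code 109/125
  'e': [4/5 + 1/5*3/5, 4/5 + 1/5*4/5) = [23/25, 24/25)
  'b': [4/5 + 1/5*4/5, 4/5 + 1/5*1/1) = [24/25, 1/1)
  emit 'd', narrow to [21/25, 23/25)
Step 3: interval [21/25, 23/25), width = 23/25 - 21/25 = 2/25
  'f': [21/25 + 2/25*0/1, 21/25 + 2/25*1/5) = [21/25, 107/125)
  'd': [21/25 + 2/25*1/5, 21/25 + 2/25*3/5) = [107/125, 111/125) <- contains code 109/125
  'e': [21/25 + 2/25*3/5, 21/25 + 2/25*4/5) = [111/125, 113/125)
  'b': [21/25 + 2/25*4/5, 21/25 + 2/25*1/1) = [113/125, 23/25)
  emit 'd', narrow to [107/125, 111/125)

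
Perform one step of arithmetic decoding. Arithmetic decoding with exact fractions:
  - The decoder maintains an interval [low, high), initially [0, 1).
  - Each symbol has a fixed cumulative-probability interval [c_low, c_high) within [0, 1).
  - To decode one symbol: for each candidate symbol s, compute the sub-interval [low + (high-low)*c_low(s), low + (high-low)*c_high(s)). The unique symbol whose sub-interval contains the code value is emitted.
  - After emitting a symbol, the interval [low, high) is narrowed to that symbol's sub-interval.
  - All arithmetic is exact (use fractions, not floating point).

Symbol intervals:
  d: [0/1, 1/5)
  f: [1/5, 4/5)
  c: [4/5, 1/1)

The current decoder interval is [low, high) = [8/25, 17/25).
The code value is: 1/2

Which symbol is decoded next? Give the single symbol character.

Interval width = high − low = 17/25 − 8/25 = 9/25
Scaled code = (code − low) / width = (1/2 − 8/25) / 9/25 = 1/2
  d: [0/1, 1/5) 
  f: [1/5, 4/5) ← scaled code falls here ✓
  c: [4/5, 1/1) 

Answer: f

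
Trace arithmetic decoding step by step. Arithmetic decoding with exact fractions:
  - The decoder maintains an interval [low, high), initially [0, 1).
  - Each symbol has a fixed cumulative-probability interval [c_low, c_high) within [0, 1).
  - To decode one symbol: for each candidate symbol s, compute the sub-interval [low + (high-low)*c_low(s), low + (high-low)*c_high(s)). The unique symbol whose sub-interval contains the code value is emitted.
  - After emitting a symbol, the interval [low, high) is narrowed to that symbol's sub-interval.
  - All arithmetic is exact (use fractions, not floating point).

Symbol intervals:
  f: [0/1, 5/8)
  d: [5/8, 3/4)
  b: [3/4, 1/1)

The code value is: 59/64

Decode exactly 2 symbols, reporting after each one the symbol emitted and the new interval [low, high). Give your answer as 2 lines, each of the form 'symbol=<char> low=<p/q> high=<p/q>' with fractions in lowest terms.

Answer: symbol=b low=3/4 high=1/1
symbol=d low=29/32 high=15/16

Derivation:
Step 1: interval [0/1, 1/1), width = 1/1 - 0/1 = 1/1
  'f': [0/1 + 1/1*0/1, 0/1 + 1/1*5/8) = [0/1, 5/8)
  'd': [0/1 + 1/1*5/8, 0/1 + 1/1*3/4) = [5/8, 3/4)
  'b': [0/1 + 1/1*3/4, 0/1 + 1/1*1/1) = [3/4, 1/1) <- contains code 59/64
  emit 'b', narrow to [3/4, 1/1)
Step 2: interval [3/4, 1/1), width = 1/1 - 3/4 = 1/4
  'f': [3/4 + 1/4*0/1, 3/4 + 1/4*5/8) = [3/4, 29/32)
  'd': [3/4 + 1/4*5/8, 3/4 + 1/4*3/4) = [29/32, 15/16) <- contains code 59/64
  'b': [3/4 + 1/4*3/4, 3/4 + 1/4*1/1) = [15/16, 1/1)
  emit 'd', narrow to [29/32, 15/16)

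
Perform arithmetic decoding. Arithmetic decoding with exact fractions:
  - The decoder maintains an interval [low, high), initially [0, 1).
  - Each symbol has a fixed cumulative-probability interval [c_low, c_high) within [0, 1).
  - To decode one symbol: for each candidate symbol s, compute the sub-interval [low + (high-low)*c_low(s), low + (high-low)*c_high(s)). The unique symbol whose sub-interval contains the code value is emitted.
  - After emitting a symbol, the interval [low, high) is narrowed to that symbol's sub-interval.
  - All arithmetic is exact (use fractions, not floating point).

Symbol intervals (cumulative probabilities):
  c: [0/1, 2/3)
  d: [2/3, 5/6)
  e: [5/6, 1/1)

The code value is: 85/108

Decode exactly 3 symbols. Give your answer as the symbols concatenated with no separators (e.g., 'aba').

Step 1: interval [0/1, 1/1), width = 1/1 - 0/1 = 1/1
  'c': [0/1 + 1/1*0/1, 0/1 + 1/1*2/3) = [0/1, 2/3)
  'd': [0/1 + 1/1*2/3, 0/1 + 1/1*5/6) = [2/3, 5/6) <- contains code 85/108
  'e': [0/1 + 1/1*5/6, 0/1 + 1/1*1/1) = [5/6, 1/1)
  emit 'd', narrow to [2/3, 5/6)
Step 2: interval [2/3, 5/6), width = 5/6 - 2/3 = 1/6
  'c': [2/3 + 1/6*0/1, 2/3 + 1/6*2/3) = [2/3, 7/9)
  'd': [2/3 + 1/6*2/3, 2/3 + 1/6*5/6) = [7/9, 29/36) <- contains code 85/108
  'e': [2/3 + 1/6*5/6, 2/3 + 1/6*1/1) = [29/36, 5/6)
  emit 'd', narrow to [7/9, 29/36)
Step 3: interval [7/9, 29/36), width = 29/36 - 7/9 = 1/36
  'c': [7/9 + 1/36*0/1, 7/9 + 1/36*2/3) = [7/9, 43/54) <- contains code 85/108
  'd': [7/9 + 1/36*2/3, 7/9 + 1/36*5/6) = [43/54, 173/216)
  'e': [7/9 + 1/36*5/6, 7/9 + 1/36*1/1) = [173/216, 29/36)
  emit 'c', narrow to [7/9, 43/54)

Answer: ddc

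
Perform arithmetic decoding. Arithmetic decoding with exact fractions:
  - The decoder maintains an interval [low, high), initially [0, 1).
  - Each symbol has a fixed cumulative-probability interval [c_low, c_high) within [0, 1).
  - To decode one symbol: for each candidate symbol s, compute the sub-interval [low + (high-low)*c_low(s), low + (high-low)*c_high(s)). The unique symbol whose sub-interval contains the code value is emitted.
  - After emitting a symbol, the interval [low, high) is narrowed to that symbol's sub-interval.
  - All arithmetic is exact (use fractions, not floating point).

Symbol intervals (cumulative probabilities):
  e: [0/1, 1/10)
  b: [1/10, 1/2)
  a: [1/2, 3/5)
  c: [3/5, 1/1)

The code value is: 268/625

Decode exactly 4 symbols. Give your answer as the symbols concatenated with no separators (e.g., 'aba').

Step 1: interval [0/1, 1/1), width = 1/1 - 0/1 = 1/1
  'e': [0/1 + 1/1*0/1, 0/1 + 1/1*1/10) = [0/1, 1/10)
  'b': [0/1 + 1/1*1/10, 0/1 + 1/1*1/2) = [1/10, 1/2) <- contains code 268/625
  'a': [0/1 + 1/1*1/2, 0/1 + 1/1*3/5) = [1/2, 3/5)
  'c': [0/1 + 1/1*3/5, 0/1 + 1/1*1/1) = [3/5, 1/1)
  emit 'b', narrow to [1/10, 1/2)
Step 2: interval [1/10, 1/2), width = 1/2 - 1/10 = 2/5
  'e': [1/10 + 2/5*0/1, 1/10 + 2/5*1/10) = [1/10, 7/50)
  'b': [1/10 + 2/5*1/10, 1/10 + 2/5*1/2) = [7/50, 3/10)
  'a': [1/10 + 2/5*1/2, 1/10 + 2/5*3/5) = [3/10, 17/50)
  'c': [1/10 + 2/5*3/5, 1/10 + 2/5*1/1) = [17/50, 1/2) <- contains code 268/625
  emit 'c', narrow to [17/50, 1/2)
Step 3: interval [17/50, 1/2), width = 1/2 - 17/50 = 4/25
  'e': [17/50 + 4/25*0/1, 17/50 + 4/25*1/10) = [17/50, 89/250)
  'b': [17/50 + 4/25*1/10, 17/50 + 4/25*1/2) = [89/250, 21/50)
  'a': [17/50 + 4/25*1/2, 17/50 + 4/25*3/5) = [21/50, 109/250) <- contains code 268/625
  'c': [17/50 + 4/25*3/5, 17/50 + 4/25*1/1) = [109/250, 1/2)
  emit 'a', narrow to [21/50, 109/250)
Step 4: interval [21/50, 109/250), width = 109/250 - 21/50 = 2/125
  'e': [21/50 + 2/125*0/1, 21/50 + 2/125*1/10) = [21/50, 527/1250)
  'b': [21/50 + 2/125*1/10, 21/50 + 2/125*1/2) = [527/1250, 107/250)
  'a': [21/50 + 2/125*1/2, 21/50 + 2/125*3/5) = [107/250, 537/1250) <- contains code 268/625
  'c': [21/50 + 2/125*3/5, 21/50 + 2/125*1/1) = [537/1250, 109/250)
  emit 'a', narrow to [107/250, 537/1250)

Answer: bcaa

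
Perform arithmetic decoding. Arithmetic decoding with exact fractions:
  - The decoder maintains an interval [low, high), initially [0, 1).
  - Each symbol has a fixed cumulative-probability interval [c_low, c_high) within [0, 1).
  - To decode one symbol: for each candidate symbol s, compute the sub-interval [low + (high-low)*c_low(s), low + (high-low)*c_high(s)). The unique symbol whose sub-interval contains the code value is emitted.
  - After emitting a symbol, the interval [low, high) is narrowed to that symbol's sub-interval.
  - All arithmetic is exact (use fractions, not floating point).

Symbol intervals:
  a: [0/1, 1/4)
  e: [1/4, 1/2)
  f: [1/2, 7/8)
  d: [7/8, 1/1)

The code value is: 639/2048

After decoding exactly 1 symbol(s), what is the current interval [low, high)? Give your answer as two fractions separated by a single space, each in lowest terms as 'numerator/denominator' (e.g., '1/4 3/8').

Answer: 1/4 1/2

Derivation:
Step 1: interval [0/1, 1/1), width = 1/1 - 0/1 = 1/1
  'a': [0/1 + 1/1*0/1, 0/1 + 1/1*1/4) = [0/1, 1/4)
  'e': [0/1 + 1/1*1/4, 0/1 + 1/1*1/2) = [1/4, 1/2) <- contains code 639/2048
  'f': [0/1 + 1/1*1/2, 0/1 + 1/1*7/8) = [1/2, 7/8)
  'd': [0/1 + 1/1*7/8, 0/1 + 1/1*1/1) = [7/8, 1/1)
  emit 'e', narrow to [1/4, 1/2)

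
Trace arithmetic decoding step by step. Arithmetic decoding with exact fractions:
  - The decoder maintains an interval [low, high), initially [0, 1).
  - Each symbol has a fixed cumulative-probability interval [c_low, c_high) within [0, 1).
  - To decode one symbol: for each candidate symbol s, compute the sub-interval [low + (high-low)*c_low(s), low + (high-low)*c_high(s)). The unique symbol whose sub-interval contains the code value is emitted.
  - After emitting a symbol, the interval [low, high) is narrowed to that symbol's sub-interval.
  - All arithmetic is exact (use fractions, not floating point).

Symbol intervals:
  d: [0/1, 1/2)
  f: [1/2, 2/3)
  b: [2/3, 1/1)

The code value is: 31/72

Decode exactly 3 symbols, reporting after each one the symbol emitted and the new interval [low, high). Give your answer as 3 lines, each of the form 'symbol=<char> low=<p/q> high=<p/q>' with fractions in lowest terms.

Step 1: interval [0/1, 1/1), width = 1/1 - 0/1 = 1/1
  'd': [0/1 + 1/1*0/1, 0/1 + 1/1*1/2) = [0/1, 1/2) <- contains code 31/72
  'f': [0/1 + 1/1*1/2, 0/1 + 1/1*2/3) = [1/2, 2/3)
  'b': [0/1 + 1/1*2/3, 0/1 + 1/1*1/1) = [2/3, 1/1)
  emit 'd', narrow to [0/1, 1/2)
Step 2: interval [0/1, 1/2), width = 1/2 - 0/1 = 1/2
  'd': [0/1 + 1/2*0/1, 0/1 + 1/2*1/2) = [0/1, 1/4)
  'f': [0/1 + 1/2*1/2, 0/1 + 1/2*2/3) = [1/4, 1/3)
  'b': [0/1 + 1/2*2/3, 0/1 + 1/2*1/1) = [1/3, 1/2) <- contains code 31/72
  emit 'b', narrow to [1/3, 1/2)
Step 3: interval [1/3, 1/2), width = 1/2 - 1/3 = 1/6
  'd': [1/3 + 1/6*0/1, 1/3 + 1/6*1/2) = [1/3, 5/12)
  'f': [1/3 + 1/6*1/2, 1/3 + 1/6*2/3) = [5/12, 4/9) <- contains code 31/72
  'b': [1/3 + 1/6*2/3, 1/3 + 1/6*1/1) = [4/9, 1/2)
  emit 'f', narrow to [5/12, 4/9)

Answer: symbol=d low=0/1 high=1/2
symbol=b low=1/3 high=1/2
symbol=f low=5/12 high=4/9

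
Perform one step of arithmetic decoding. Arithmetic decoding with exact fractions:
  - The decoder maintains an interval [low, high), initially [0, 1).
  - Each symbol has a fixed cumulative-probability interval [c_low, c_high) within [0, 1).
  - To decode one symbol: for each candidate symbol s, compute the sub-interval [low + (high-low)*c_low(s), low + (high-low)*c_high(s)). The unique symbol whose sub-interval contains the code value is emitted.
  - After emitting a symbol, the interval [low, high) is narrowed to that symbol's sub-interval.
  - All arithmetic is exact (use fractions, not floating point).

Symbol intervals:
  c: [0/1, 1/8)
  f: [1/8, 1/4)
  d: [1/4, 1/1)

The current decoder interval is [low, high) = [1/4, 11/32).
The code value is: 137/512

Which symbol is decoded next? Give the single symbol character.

Answer: f

Derivation:
Interval width = high − low = 11/32 − 1/4 = 3/32
Scaled code = (code − low) / width = (137/512 − 1/4) / 3/32 = 3/16
  c: [0/1, 1/8) 
  f: [1/8, 1/4) ← scaled code falls here ✓
  d: [1/4, 1/1) 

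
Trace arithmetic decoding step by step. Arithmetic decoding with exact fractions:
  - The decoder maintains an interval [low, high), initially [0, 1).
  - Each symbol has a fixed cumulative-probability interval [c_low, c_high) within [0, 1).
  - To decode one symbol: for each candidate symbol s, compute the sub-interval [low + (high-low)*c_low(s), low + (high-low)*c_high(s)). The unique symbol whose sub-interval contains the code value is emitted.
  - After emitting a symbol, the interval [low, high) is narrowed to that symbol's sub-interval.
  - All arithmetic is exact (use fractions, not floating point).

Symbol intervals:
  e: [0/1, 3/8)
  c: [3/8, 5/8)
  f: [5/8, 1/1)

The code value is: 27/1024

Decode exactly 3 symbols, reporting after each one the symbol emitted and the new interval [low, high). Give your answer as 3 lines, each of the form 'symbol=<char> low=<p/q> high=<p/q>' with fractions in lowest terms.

Answer: symbol=e low=0/1 high=3/8
symbol=e low=0/1 high=9/64
symbol=e low=0/1 high=27/512

Derivation:
Step 1: interval [0/1, 1/1), width = 1/1 - 0/1 = 1/1
  'e': [0/1 + 1/1*0/1, 0/1 + 1/1*3/8) = [0/1, 3/8) <- contains code 27/1024
  'c': [0/1 + 1/1*3/8, 0/1 + 1/1*5/8) = [3/8, 5/8)
  'f': [0/1 + 1/1*5/8, 0/1 + 1/1*1/1) = [5/8, 1/1)
  emit 'e', narrow to [0/1, 3/8)
Step 2: interval [0/1, 3/8), width = 3/8 - 0/1 = 3/8
  'e': [0/1 + 3/8*0/1, 0/1 + 3/8*3/8) = [0/1, 9/64) <- contains code 27/1024
  'c': [0/1 + 3/8*3/8, 0/1 + 3/8*5/8) = [9/64, 15/64)
  'f': [0/1 + 3/8*5/8, 0/1 + 3/8*1/1) = [15/64, 3/8)
  emit 'e', narrow to [0/1, 9/64)
Step 3: interval [0/1, 9/64), width = 9/64 - 0/1 = 9/64
  'e': [0/1 + 9/64*0/1, 0/1 + 9/64*3/8) = [0/1, 27/512) <- contains code 27/1024
  'c': [0/1 + 9/64*3/8, 0/1 + 9/64*5/8) = [27/512, 45/512)
  'f': [0/1 + 9/64*5/8, 0/1 + 9/64*1/1) = [45/512, 9/64)
  emit 'e', narrow to [0/1, 27/512)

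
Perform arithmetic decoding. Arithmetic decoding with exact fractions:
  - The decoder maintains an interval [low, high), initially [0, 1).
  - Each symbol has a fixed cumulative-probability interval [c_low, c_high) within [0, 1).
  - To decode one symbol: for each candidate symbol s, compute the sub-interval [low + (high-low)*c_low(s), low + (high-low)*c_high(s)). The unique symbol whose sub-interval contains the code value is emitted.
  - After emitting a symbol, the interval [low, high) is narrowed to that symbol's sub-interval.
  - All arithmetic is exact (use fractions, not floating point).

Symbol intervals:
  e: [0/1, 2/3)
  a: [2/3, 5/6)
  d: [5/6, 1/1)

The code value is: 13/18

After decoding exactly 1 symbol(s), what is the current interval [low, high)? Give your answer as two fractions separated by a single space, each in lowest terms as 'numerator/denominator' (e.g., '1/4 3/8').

Answer: 2/3 5/6

Derivation:
Step 1: interval [0/1, 1/1), width = 1/1 - 0/1 = 1/1
  'e': [0/1 + 1/1*0/1, 0/1 + 1/1*2/3) = [0/1, 2/3)
  'a': [0/1 + 1/1*2/3, 0/1 + 1/1*5/6) = [2/3, 5/6) <- contains code 13/18
  'd': [0/1 + 1/1*5/6, 0/1 + 1/1*1/1) = [5/6, 1/1)
  emit 'a', narrow to [2/3, 5/6)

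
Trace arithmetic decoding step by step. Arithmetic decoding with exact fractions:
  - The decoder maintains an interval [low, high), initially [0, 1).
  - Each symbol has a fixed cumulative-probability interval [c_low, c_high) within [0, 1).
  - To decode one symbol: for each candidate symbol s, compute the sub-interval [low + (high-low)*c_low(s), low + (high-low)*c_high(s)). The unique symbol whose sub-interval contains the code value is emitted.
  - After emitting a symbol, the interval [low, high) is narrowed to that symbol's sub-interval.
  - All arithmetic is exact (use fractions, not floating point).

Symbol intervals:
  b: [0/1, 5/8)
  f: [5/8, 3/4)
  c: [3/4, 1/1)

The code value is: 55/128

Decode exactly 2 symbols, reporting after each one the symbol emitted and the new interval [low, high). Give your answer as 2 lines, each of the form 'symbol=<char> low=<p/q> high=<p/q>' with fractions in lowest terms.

Step 1: interval [0/1, 1/1), width = 1/1 - 0/1 = 1/1
  'b': [0/1 + 1/1*0/1, 0/1 + 1/1*5/8) = [0/1, 5/8) <- contains code 55/128
  'f': [0/1 + 1/1*5/8, 0/1 + 1/1*3/4) = [5/8, 3/4)
  'c': [0/1 + 1/1*3/4, 0/1 + 1/1*1/1) = [3/4, 1/1)
  emit 'b', narrow to [0/1, 5/8)
Step 2: interval [0/1, 5/8), width = 5/8 - 0/1 = 5/8
  'b': [0/1 + 5/8*0/1, 0/1 + 5/8*5/8) = [0/1, 25/64)
  'f': [0/1 + 5/8*5/8, 0/1 + 5/8*3/4) = [25/64, 15/32) <- contains code 55/128
  'c': [0/1 + 5/8*3/4, 0/1 + 5/8*1/1) = [15/32, 5/8)
  emit 'f', narrow to [25/64, 15/32)

Answer: symbol=b low=0/1 high=5/8
symbol=f low=25/64 high=15/32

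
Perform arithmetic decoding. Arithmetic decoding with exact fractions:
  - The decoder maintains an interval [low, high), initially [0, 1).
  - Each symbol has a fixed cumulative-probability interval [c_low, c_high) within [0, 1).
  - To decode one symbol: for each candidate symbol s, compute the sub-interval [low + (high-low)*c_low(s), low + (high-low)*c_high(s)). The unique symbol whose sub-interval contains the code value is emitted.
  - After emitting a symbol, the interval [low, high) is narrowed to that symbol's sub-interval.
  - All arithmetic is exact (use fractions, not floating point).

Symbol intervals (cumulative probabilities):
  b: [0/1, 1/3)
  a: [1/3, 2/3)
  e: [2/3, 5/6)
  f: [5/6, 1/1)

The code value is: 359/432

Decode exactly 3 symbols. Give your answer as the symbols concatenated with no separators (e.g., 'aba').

Answer: eff

Derivation:
Step 1: interval [0/1, 1/1), width = 1/1 - 0/1 = 1/1
  'b': [0/1 + 1/1*0/1, 0/1 + 1/1*1/3) = [0/1, 1/3)
  'a': [0/1 + 1/1*1/3, 0/1 + 1/1*2/3) = [1/3, 2/3)
  'e': [0/1 + 1/1*2/3, 0/1 + 1/1*5/6) = [2/3, 5/6) <- contains code 359/432
  'f': [0/1 + 1/1*5/6, 0/1 + 1/1*1/1) = [5/6, 1/1)
  emit 'e', narrow to [2/3, 5/6)
Step 2: interval [2/3, 5/6), width = 5/6 - 2/3 = 1/6
  'b': [2/3 + 1/6*0/1, 2/3 + 1/6*1/3) = [2/3, 13/18)
  'a': [2/3 + 1/6*1/3, 2/3 + 1/6*2/3) = [13/18, 7/9)
  'e': [2/3 + 1/6*2/3, 2/3 + 1/6*5/6) = [7/9, 29/36)
  'f': [2/3 + 1/6*5/6, 2/3 + 1/6*1/1) = [29/36, 5/6) <- contains code 359/432
  emit 'f', narrow to [29/36, 5/6)
Step 3: interval [29/36, 5/6), width = 5/6 - 29/36 = 1/36
  'b': [29/36 + 1/36*0/1, 29/36 + 1/36*1/3) = [29/36, 22/27)
  'a': [29/36 + 1/36*1/3, 29/36 + 1/36*2/3) = [22/27, 89/108)
  'e': [29/36 + 1/36*2/3, 29/36 + 1/36*5/6) = [89/108, 179/216)
  'f': [29/36 + 1/36*5/6, 29/36 + 1/36*1/1) = [179/216, 5/6) <- contains code 359/432
  emit 'f', narrow to [179/216, 5/6)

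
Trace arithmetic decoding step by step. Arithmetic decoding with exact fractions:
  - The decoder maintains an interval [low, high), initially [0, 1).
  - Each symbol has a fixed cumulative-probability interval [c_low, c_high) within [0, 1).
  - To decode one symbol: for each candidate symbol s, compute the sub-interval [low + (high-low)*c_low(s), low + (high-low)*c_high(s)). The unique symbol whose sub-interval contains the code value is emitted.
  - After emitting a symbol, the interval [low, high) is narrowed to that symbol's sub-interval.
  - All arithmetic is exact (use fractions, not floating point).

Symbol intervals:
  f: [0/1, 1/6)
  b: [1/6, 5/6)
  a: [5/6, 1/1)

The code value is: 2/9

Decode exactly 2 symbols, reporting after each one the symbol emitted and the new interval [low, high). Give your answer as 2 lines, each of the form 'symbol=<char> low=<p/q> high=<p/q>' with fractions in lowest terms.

Step 1: interval [0/1, 1/1), width = 1/1 - 0/1 = 1/1
  'f': [0/1 + 1/1*0/1, 0/1 + 1/1*1/6) = [0/1, 1/6)
  'b': [0/1 + 1/1*1/6, 0/1 + 1/1*5/6) = [1/6, 5/6) <- contains code 2/9
  'a': [0/1 + 1/1*5/6, 0/1 + 1/1*1/1) = [5/6, 1/1)
  emit 'b', narrow to [1/6, 5/6)
Step 2: interval [1/6, 5/6), width = 5/6 - 1/6 = 2/3
  'f': [1/6 + 2/3*0/1, 1/6 + 2/3*1/6) = [1/6, 5/18) <- contains code 2/9
  'b': [1/6 + 2/3*1/6, 1/6 + 2/3*5/6) = [5/18, 13/18)
  'a': [1/6 + 2/3*5/6, 1/6 + 2/3*1/1) = [13/18, 5/6)
  emit 'f', narrow to [1/6, 5/18)

Answer: symbol=b low=1/6 high=5/6
symbol=f low=1/6 high=5/18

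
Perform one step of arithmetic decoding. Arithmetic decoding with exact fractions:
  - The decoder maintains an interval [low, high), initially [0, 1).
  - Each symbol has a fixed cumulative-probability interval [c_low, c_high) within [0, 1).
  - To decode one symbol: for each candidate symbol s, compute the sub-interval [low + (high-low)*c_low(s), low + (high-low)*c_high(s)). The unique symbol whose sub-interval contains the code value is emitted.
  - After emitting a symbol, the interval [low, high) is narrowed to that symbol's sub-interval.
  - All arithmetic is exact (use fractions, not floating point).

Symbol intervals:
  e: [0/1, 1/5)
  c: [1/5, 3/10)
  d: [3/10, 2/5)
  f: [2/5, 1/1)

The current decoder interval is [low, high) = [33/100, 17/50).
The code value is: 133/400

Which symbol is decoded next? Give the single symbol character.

Answer: c

Derivation:
Interval width = high − low = 17/50 − 33/100 = 1/100
Scaled code = (code − low) / width = (133/400 − 33/100) / 1/100 = 1/4
  e: [0/1, 1/5) 
  c: [1/5, 3/10) ← scaled code falls here ✓
  d: [3/10, 2/5) 
  f: [2/5, 1/1) 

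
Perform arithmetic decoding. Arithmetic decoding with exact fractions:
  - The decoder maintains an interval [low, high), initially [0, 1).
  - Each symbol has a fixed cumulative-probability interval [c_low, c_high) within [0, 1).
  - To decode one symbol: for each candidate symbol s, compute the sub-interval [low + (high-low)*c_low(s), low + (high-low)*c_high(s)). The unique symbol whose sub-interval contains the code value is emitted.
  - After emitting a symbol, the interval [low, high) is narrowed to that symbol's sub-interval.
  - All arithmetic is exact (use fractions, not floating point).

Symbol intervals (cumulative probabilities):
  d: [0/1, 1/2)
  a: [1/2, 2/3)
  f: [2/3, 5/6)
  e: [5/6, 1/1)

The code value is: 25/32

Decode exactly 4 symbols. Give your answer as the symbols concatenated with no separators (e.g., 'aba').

Step 1: interval [0/1, 1/1), width = 1/1 - 0/1 = 1/1
  'd': [0/1 + 1/1*0/1, 0/1 + 1/1*1/2) = [0/1, 1/2)
  'a': [0/1 + 1/1*1/2, 0/1 + 1/1*2/3) = [1/2, 2/3)
  'f': [0/1 + 1/1*2/3, 0/1 + 1/1*5/6) = [2/3, 5/6) <- contains code 25/32
  'e': [0/1 + 1/1*5/6, 0/1 + 1/1*1/1) = [5/6, 1/1)
  emit 'f', narrow to [2/3, 5/6)
Step 2: interval [2/3, 5/6), width = 5/6 - 2/3 = 1/6
  'd': [2/3 + 1/6*0/1, 2/3 + 1/6*1/2) = [2/3, 3/4)
  'a': [2/3 + 1/6*1/2, 2/3 + 1/6*2/3) = [3/4, 7/9)
  'f': [2/3 + 1/6*2/3, 2/3 + 1/6*5/6) = [7/9, 29/36) <- contains code 25/32
  'e': [2/3 + 1/6*5/6, 2/3 + 1/6*1/1) = [29/36, 5/6)
  emit 'f', narrow to [7/9, 29/36)
Step 3: interval [7/9, 29/36), width = 29/36 - 7/9 = 1/36
  'd': [7/9 + 1/36*0/1, 7/9 + 1/36*1/2) = [7/9, 19/24) <- contains code 25/32
  'a': [7/9 + 1/36*1/2, 7/9 + 1/36*2/3) = [19/24, 43/54)
  'f': [7/9 + 1/36*2/3, 7/9 + 1/36*5/6) = [43/54, 173/216)
  'e': [7/9 + 1/36*5/6, 7/9 + 1/36*1/1) = [173/216, 29/36)
  emit 'd', narrow to [7/9, 19/24)
Step 4: interval [7/9, 19/24), width = 19/24 - 7/9 = 1/72
  'd': [7/9 + 1/72*0/1, 7/9 + 1/72*1/2) = [7/9, 113/144) <- contains code 25/32
  'a': [7/9 + 1/72*1/2, 7/9 + 1/72*2/3) = [113/144, 85/108)
  'f': [7/9 + 1/72*2/3, 7/9 + 1/72*5/6) = [85/108, 341/432)
  'e': [7/9 + 1/72*5/6, 7/9 + 1/72*1/1) = [341/432, 19/24)
  emit 'd', narrow to [7/9, 113/144)

Answer: ffdd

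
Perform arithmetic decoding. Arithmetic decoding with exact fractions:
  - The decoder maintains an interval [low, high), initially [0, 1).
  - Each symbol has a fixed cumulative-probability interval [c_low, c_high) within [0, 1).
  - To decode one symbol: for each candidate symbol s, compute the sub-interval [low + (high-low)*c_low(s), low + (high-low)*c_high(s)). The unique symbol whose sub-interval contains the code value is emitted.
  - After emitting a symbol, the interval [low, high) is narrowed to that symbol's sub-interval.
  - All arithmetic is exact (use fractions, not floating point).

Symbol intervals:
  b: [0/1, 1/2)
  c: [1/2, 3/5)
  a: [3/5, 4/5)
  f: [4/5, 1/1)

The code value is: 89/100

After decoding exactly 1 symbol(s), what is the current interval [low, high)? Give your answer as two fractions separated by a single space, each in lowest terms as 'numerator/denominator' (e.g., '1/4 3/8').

Answer: 4/5 1/1

Derivation:
Step 1: interval [0/1, 1/1), width = 1/1 - 0/1 = 1/1
  'b': [0/1 + 1/1*0/1, 0/1 + 1/1*1/2) = [0/1, 1/2)
  'c': [0/1 + 1/1*1/2, 0/1 + 1/1*3/5) = [1/2, 3/5)
  'a': [0/1 + 1/1*3/5, 0/1 + 1/1*4/5) = [3/5, 4/5)
  'f': [0/1 + 1/1*4/5, 0/1 + 1/1*1/1) = [4/5, 1/1) <- contains code 89/100
  emit 'f', narrow to [4/5, 1/1)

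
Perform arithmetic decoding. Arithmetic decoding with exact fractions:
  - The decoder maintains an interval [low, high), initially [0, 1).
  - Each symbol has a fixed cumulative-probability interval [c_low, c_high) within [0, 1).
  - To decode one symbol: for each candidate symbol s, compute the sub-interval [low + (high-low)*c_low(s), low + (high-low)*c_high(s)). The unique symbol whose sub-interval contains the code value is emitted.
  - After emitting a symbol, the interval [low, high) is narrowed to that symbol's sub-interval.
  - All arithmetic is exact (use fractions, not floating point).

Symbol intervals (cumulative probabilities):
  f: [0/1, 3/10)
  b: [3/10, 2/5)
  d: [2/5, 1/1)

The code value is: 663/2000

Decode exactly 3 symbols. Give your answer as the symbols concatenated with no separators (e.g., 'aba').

Answer: bbf

Derivation:
Step 1: interval [0/1, 1/1), width = 1/1 - 0/1 = 1/1
  'f': [0/1 + 1/1*0/1, 0/1 + 1/1*3/10) = [0/1, 3/10)
  'b': [0/1 + 1/1*3/10, 0/1 + 1/1*2/5) = [3/10, 2/5) <- contains code 663/2000
  'd': [0/1 + 1/1*2/5, 0/1 + 1/1*1/1) = [2/5, 1/1)
  emit 'b', narrow to [3/10, 2/5)
Step 2: interval [3/10, 2/5), width = 2/5 - 3/10 = 1/10
  'f': [3/10 + 1/10*0/1, 3/10 + 1/10*3/10) = [3/10, 33/100)
  'b': [3/10 + 1/10*3/10, 3/10 + 1/10*2/5) = [33/100, 17/50) <- contains code 663/2000
  'd': [3/10 + 1/10*2/5, 3/10 + 1/10*1/1) = [17/50, 2/5)
  emit 'b', narrow to [33/100, 17/50)
Step 3: interval [33/100, 17/50), width = 17/50 - 33/100 = 1/100
  'f': [33/100 + 1/100*0/1, 33/100 + 1/100*3/10) = [33/100, 333/1000) <- contains code 663/2000
  'b': [33/100 + 1/100*3/10, 33/100 + 1/100*2/5) = [333/1000, 167/500)
  'd': [33/100 + 1/100*2/5, 33/100 + 1/100*1/1) = [167/500, 17/50)
  emit 'f', narrow to [33/100, 333/1000)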